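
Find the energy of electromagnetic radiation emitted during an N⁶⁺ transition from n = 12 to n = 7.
8.975983 eV

The energy levels are E_n = -13.6057 Z² eV / n².

Energy at n = 12: E_12 = -13.6057 × 7² / 12² = -4.629717361 eV
Energy at n = 7: E_7 = -13.6057 × 7² / 7² = -13.605700000 eV

For emission (electron falling to lower state), the photon energy is:
E_photon = E_12 - E_7 = |-4.629717361 - (-13.605700000)|
E_photon = 8.975983 eV

This energy is carried away by the emitted photon.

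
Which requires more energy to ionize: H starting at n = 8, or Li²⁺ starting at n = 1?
Li²⁺ at n = 1 (E = -122.451300 eV)

Using E_n = -13.6057 Z² / n² eV:

H (Z = 1) at n = 8:
E = -13.6057 × 1² / 8² = -13.6057 × 1 / 64 = -0.212589063 eV

Li²⁺ (Z = 3) at n = 1:
E = -13.6057 × 3² / 1² = -13.6057 × 9 / 1 = -122.451300000 eV

Since -122.451300000 eV < -0.212589063 eV,
Li²⁺ at n = 1 is more tightly bound (requires more energy to ionize).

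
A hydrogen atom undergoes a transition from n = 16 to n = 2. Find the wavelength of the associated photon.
370.291863 nm

First, find the transition energy using E_n = -13.6057 / n² eV:
E_16 = -13.6057 / 16² = -0.0531472656 eV
E_2 = -13.6057 / 2² = -3.4014250000 eV

Photon energy: |ΔE| = |E_2 - E_16| = 3.3482777344 eV

Convert to wavelength using E = hc/λ with hc = 1239.84 eV·nm:
λ = hc/E = 1239.84 eV·nm / 3.3482777344 eV
λ = 370.291863 nm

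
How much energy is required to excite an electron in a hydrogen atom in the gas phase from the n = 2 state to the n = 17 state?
3.354346 eV

The energy levels of a hydrogen-like atom are E_n = -13.6057 eV / n².

Energy at n = 2: E_2 = -13.6057 / 2² = -3.401425000 eV
Energy at n = 17: E_17 = -13.6057 / 17² = -0.047078547 eV

The excitation energy is the difference:
ΔE = E_17 - E_2
ΔE = -0.047078547 - (-3.401425000)
ΔE = 3.354346 eV

Since this is positive, energy must be absorbed (photon absorption).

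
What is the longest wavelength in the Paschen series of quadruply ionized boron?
74.984 nm

The longest wavelength corresponds to the smallest energy transition in the series.
The Paschen series has all transitions ending at n_f = 3.

For B⁴⁺ (Z = 5), the first line (α-line) is the jump from n = 4 to n = 3:
E_4 = -13.6057 × 5² / 4² = -21.25891 eV
E_3 = -13.6057 × 5² / 3² = -37.79361 eV
ΔE = E_4 - E_3 = 16.53470 eV

λ = hc/E = 1239.84 eV·nm / 16.53470 eV
λ = 74.984 nm

This is the α-line of the Paschen series in B⁴⁺.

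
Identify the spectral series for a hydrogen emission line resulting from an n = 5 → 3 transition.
Paschen series

The spectral series in hydrogen are named based on the final (lower) energy level:
- Lyman series: n_final = 1 (ultraviolet)
- Balmer series: n_final = 2 (visible/near-UV)
- Paschen series: n_final = 3 (infrared)
- Brackett series: n_final = 4 (infrared)
- Pfund series: n_final = 5 (far infrared)

Since this transition ends at n = 3, it belongs to the Paschen series.

For reference, this 5 → 3 line has photon energy
ΔE = 13.6057 eV × (1/3² - 1/5²) = 0.96751644 eV,
corresponding to wavelength λ = hc/ΔE = 1239.84 eV·nm / 0.96751644 eV = 1281.47 nm in the infrared region.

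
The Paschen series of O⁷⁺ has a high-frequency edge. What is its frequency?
2.33944e+16 Hz

The series limit corresponds to the transition from n = ∞ to n = 3.
This is the highest energy (shortest wavelength) transition in the Paschen series.

E_∞ = 0 eV
E_3 = -13.6057 × 8² / 3² = -96.7516444 eV

Energy at series limit:
ΔE = E_∞ - E_3 = 0 - (-96.7516444) = 96.7516444 eV
E = 96.7516444 eV × (1.602177 × 10⁻¹⁹ J/eV) = 1.5501326e-17 J
f = E/h = 1.5501326e-17 J / (6.62607 × 10⁻³⁴ J·s) = 2.33944e+16 Hz

This energy equals the ionization energy from the n = 3 state of O⁷⁺.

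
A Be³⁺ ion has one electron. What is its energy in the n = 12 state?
-1.51174 eV

For hydrogen-like ions, the energy levels scale with Z²:
E_n = -13.6057 Z² / n² eV

For Be³⁺ (Z = 4) at n = 12:
E_12 = -13.6057 × 4² / 12²
E_12 = -13.6057 × 16 / 144
E_12 = -217.6912 / 144
E_12 = -1.51174 eV

The energy is 16 times more negative than hydrogen at the same n due to the stronger nuclear charge.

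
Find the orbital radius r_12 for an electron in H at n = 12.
7.6202 nm (or 76.2015 Å)

The Bohr radius formula is:
r_n = n² a₀ / Z

where a₀ = 0.0529177 nm is the Bohr radius.

For H (Z = 1) at n = 12:
r_12 = 12² × 0.0529177 nm / 1
r_12 = 144 × 0.0529177 nm / 1
r_12 = 7.62015 nm / 1
r_12 = 7.6202 nm

The electron orbits at approximately 7.6202 nm from the nucleus.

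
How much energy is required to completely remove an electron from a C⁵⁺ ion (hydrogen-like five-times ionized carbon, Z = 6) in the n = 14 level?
2.499006 eV

The ionization energy is the energy needed to remove the electron completely (n → ∞).

For a hydrogen-like ion with Z = 6, E_n = -13.6057 Z² / n² eV.

At n = 14: E_14 = -13.6057 × 6² / 14² = -2.499006122 eV
At n = ∞: E_∞ = 0 eV

Ionization energy = E_∞ - E_14 = 0 - (-2.499006122) = 2.499006122 eV
Ionization energy ≈ 2.499006 eV

This is also called the binding energy of the electron in state n = 14.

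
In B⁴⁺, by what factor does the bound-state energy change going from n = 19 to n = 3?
40.11111

Using E_n = -13.6057 Z² / n² eV with Z = 5:

E_3 = -13.6057 × 5² / 3² = -340.1425 / 9 = -37.79361111111 eV
E_19 = -13.6057 × 5² / 19² = -340.1425 / 361 = -0.94222299169 eV

The ratio is:
E_3/E_19 = (-37.79361111111) / (-0.94222299169)
E_3/E_19 = (-340.1425/9) / (-340.1425/361)
E_3/E_19 = 361/9
E_3/E_19 = 40.11111
(Note: the Z² factors cancel in the ratio.)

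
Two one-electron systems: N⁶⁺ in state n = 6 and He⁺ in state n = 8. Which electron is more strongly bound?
N⁶⁺ at n = 6 (E = -18.51887 eV)

Using E_n = -13.6057 Z² / n² eV:

N⁶⁺ (Z = 7) at n = 6:
E = -13.6057 × 7² / 6² = -13.6057 × 49 / 36 = -18.51886944 eV

He⁺ (Z = 2) at n = 8:
E = -13.6057 × 2² / 8² = -13.6057 × 4 / 64 = -0.85035625 eV

Since -18.51886944 eV < -0.85035625 eV,
N⁶⁺ at n = 6 is more tightly bound (requires more energy to ionize).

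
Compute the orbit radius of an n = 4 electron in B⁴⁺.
0.1693 nm (or 1.6934 Å)

The Bohr radius formula is:
r_n = n² a₀ / Z

where a₀ = 0.0529177 nm is the Bohr radius.

For B⁴⁺ (Z = 5) at n = 4:
r_4 = 4² × 0.0529177 nm / 5
r_4 = 16 × 0.0529177 nm / 5
r_4 = 0.84668 nm / 5
r_4 = 0.1693 nm

The electron orbits at approximately 0.1693 nm from the nucleus.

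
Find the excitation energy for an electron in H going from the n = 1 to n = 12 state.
13.51 eV

The energy levels of a hydrogen-like atom are E_n = -13.6057 eV / n².

Energy at n = 1: E_1 = -13.6057 / 1² = -13.60570 eV
Energy at n = 12: E_12 = -13.6057 / 12² = -0.09448 eV

The excitation energy is the difference:
ΔE = E_12 - E_1
ΔE = -0.09448 - (-13.60570)
ΔE = 13.51 eV

Since this is positive, energy must be absorbed (photon absorption).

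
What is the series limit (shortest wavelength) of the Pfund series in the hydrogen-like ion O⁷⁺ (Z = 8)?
35.60 nm

The series limit corresponds to the transition from n = ∞ to n = 5.
This is the highest energy (shortest wavelength) transition in the Pfund series.

E_∞ = 0 eV
E_5 = -13.6057 × 8² / 5² = -34.8306 eV

Energy at series limit:
ΔE = E_∞ - E_5 = 0 - (-34.8306) = 34.8306 eV
λ = hc/E = 1239.84 eV·nm / 34.8306 eV = 35.60 nm

This energy equals the ionization energy from the n = 5 state of O⁷⁺.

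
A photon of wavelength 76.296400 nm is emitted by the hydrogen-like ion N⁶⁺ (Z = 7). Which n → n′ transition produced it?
n = 8 → n = 5

First, find the photon energy from the wavelength (hc = 1239.84 eV·nm):
E = hc/λ = 1239.84 eV·nm / 76.296400 nm = 16.250308 eV

The energy levels of N⁶⁺ satisfy E_n = -13.6057 × 7² / n² eV, so an emission n_i → n_f releases
ΔE = 13.6057 × 7² × (1/n_f² − 1/n_i²) eV.

Setting ΔE equal to the photon energy:
1/n_f² − 1/n_i² = 16.250308 / (13.6057 × 7²) = 0.024375000

Since 1/n_i² must be positive, we need 1/n_f² > 0.024375000, i.e. n_f ≤ 6. For each allowed n_f, solve n_i = (1/n_f² − 0.024375000)^(−1/2) and check whether it is a whole number:
  n_f = 1: 1/n_i² = 1.000000000 − 0.024375000 = 0.975625000 → n_i = 1.012  (not an integer) ✗
  n_f = 2: 1/n_i² = 0.250000000 − 0.024375000 = 0.225625000 → n_i = 2.105  (not an integer) ✗
  n_f = 3: 1/n_i² = 0.111111111 − 0.024375000 = 0.086736111 → n_i = 3.395  (not an integer) ✗
  n_f = 4: 1/n_i² = 0.062500000 − 0.024375000 = 0.038125000 → n_i = 5.121  (not an integer) ✗
  n_f = 5: 1/n_i² = 0.040000000 − 0.024375000 = 0.015625000 → n_i = 8.000  → integer, n_i = 8 ✓
  n_f = 6: 1/n_i² = 0.027777778 − 0.024375000 = 0.003402778 → n_i = 17.143  (not an integer) ✗

Only n_f = 5 gives an integer upper level, n_i = 8.

The transition is from n = 8 to n = 5 (emission).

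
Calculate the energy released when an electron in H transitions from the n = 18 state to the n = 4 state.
0.80836 eV

The energy levels are E_n = -13.6057 eV / n².

Energy at n = 18: E_18 = -13.6057 / 18² = -0.04199290 eV
Energy at n = 4: E_4 = -13.6057 / 4² = -0.85035625 eV

For emission (electron falling to lower state), the photon energy is:
E_photon = E_18 - E_4 = |-0.04199290 - (-0.85035625)|
E_photon = 0.80836 eV

This energy is carried away by the emitted photon.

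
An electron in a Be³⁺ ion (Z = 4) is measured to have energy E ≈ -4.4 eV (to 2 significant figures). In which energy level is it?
n = 7

The exact energy levels follow E_n = -13.6057 Z² / n² eV with Z = 4.

The measured value (-4.4 eV) is reported to only 2 significant figures, so we must test candidate n values and see which one matches to that precision.

Candidate energies:
  n = 5:  E = -13.6057 × 4² / 5² = -8.70765 eV
  n = 6:  E = -13.6057 × 4² / 6² = -6.04698 eV
  n = 7:  E = -13.6057 × 4² / 7² = -4.44268 eV  ← matches
  n = 8:  E = -13.6057 × 4² / 8² = -3.40143 eV
  n = 9:  E = -13.6057 × 4² / 9² = -2.68755 eV

Checking against the measurement of -4.4 eV (2 sig figs), only n = 7 agrees:
E_7 = -4.44268 eV, which rounds to -4.4 eV ✓

Therefore n = 7.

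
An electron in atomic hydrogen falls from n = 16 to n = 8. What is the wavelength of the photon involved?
7776.129 nm

First, find the transition energy using E_n = -13.6057 / n² eV:
E_16 = -13.6057 / 16² = -0.053147266 eV
E_8 = -13.6057 / 8² = -0.212589063 eV

Photon energy: |ΔE| = |E_8 - E_16| = 0.159441797 eV

Convert to wavelength using E = hc/λ with hc = 1239.84 eV·nm:
λ = hc/E = 1239.84 eV·nm / 0.159441797 eV
λ = 7776.129 nm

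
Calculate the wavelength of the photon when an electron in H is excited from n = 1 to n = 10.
92.05 nm

First, find the transition energy using E_n = -13.6057 / n² eV:
E_1 = -13.6057 / 1² = -13.6057 eV
E_10 = -13.6057 / 10² = -0.1361 eV

Photon energy: |ΔE| = |E_10 - E_1| = 13.4696 eV

Convert to wavelength using E = hc/λ with hc = 1239.84 eV·nm:
λ = hc/E = 1239.84 eV·nm / 13.4696 eV
λ = 92.05 nm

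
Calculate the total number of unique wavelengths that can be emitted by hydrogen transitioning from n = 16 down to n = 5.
66

The electron can occupy levels n = 5, 6, ..., 16 during de-excitation — that is m = 16 - 5 + 1 = 12 distinct levels.

The number of distinct spectral lines equals the number of ways to choose 2 of these m levels (each pair gives one possible emission transition):

Number of lines = m(m-1)/2 = 12×11/2 = 66

These correspond to all possible transitions between the 12 levels:
16 → 15, 16 → 14, 16 → 13, 16 → 12, 16 → 11, 16 → 10, 16 → 9, 16 → 8...

Each transition produces a photon with a unique energy (and thus wavelength). This count does not depend on Z.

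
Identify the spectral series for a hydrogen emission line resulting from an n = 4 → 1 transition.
Lyman series

The spectral series in hydrogen are named based on the final (lower) energy level:
- Lyman series: n_final = 1 (ultraviolet)
- Balmer series: n_final = 2 (visible/near-UV)
- Paschen series: n_final = 3 (infrared)
- Brackett series: n_final = 4 (infrared)
- Pfund series: n_final = 5 (far infrared)

Since this transition ends at n = 1, it belongs to the Lyman series.

For reference, this 4 → 1 line has photon energy
ΔE = 13.6057 eV × (1/1² - 1/4²) = 12.7553438 eV,
corresponding to wavelength λ = hc/ΔE = 1239.84 eV·nm / 12.7553438 eV = 97.20161 nm in the ultraviolet region.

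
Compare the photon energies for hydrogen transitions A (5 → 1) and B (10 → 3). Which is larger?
5 → 1

Calculate the energy for each transition:

Transition 5 → 1:
ΔE₁ = |E_1 - E_5| = |-13.6057/1² - (-13.6057/5²)|
ΔE₁ = |-13.605700000 - (-0.544228000)| = 13.061472 eV

Transition 10 → 3:
ΔE₂ = |E_3 - E_10| = |-13.6057/3² - (-13.6057/10²)|
ΔE₂ = |-1.511744444 - (-0.136057000)| = 1.375687 eV

Since 13.061472 eV > 1.375687 eV, the transition 5 → 1 emits the more energetic photon.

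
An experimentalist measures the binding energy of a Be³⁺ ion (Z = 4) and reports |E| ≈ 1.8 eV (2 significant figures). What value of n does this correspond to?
n = 11

The exact energy levels follow E_n = -13.6057 Z² / n² eV with Z = 4.

The measured value (-1.8 eV) is reported to only 2 significant figures, so we must test candidate n values and see which one matches to that precision.

Candidate energies:
  n = 9:  E = -13.6057 × 4² / 9² = -2.68755 eV
  n = 10:  E = -13.6057 × 4² / 10² = -2.17691 eV
  n = 11:  E = -13.6057 × 4² / 11² = -1.79910 eV  ← matches
  n = 12:  E = -13.6057 × 4² / 12² = -1.51174 eV
  n = 13:  E = -13.6057 × 4² / 13² = -1.28811 eV

Checking against the measurement of -1.8 eV (2 sig figs), only n = 11 agrees:
E_11 = -1.79910 eV, which rounds to -1.8 eV ✓

Therefore n = 11.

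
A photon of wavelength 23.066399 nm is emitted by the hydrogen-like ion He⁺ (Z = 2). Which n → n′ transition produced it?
n = 9 → n = 1

First, find the photon energy from the wavelength (hc = 1239.84 eV·nm):
E = hc/λ = 1239.84 eV·nm / 23.066399 nm = 53.750913 eV

The energy levels of He⁺ satisfy E_n = -13.6057 × 2² / n² eV, so an emission n_i → n_f releases
ΔE = 13.6057 × 2² × (1/n_f² − 1/n_i²) eV.

Setting ΔE equal to the photon energy:
1/n_f² − 1/n_i² = 53.750913 / (13.6057 × 2²) = 0.98765431

Since 1/n_i² must be positive, we need 1/n_f² > 0.98765431, i.e. n_f ≤ 1. For each allowed n_f, solve n_i = (1/n_f² − 0.98765431)^(−1/2) and check whether it is a whole number:
  n_f = 1: 1/n_i² = 1.00000000 − 0.98765431 = 0.01234569 → n_i = 9.000  → integer, n_i = 9 ✓

Only n_f = 1 gives an integer upper level, n_i = 9.

The transition is from n = 9 to n = 1 (emission).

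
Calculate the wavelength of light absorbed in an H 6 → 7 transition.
12365.1669 nm

First, find the transition energy using E_n = -13.6057 / n² eV:
E_6 = -13.6057 / 6² = -0.37793611111 eV
E_7 = -13.6057 / 7² = -0.27766734694 eV

Photon energy: |ΔE| = |E_7 - E_6| = 0.10026876417 eV

Convert to wavelength using E = hc/λ with hc = 1239.84 eV·nm:
λ = hc/E = 1239.84 eV·nm / 0.10026876417 eV
λ = 12365.1669 nm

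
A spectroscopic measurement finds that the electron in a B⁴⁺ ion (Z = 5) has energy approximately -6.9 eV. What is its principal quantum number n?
n = 7

The exact energy levels follow E_n = -13.6057 Z² / n² eV with Z = 5.

The measured value (-6.9 eV) is reported to only 2 significant figures, so we must test candidate n values and see which one matches to that precision.

Candidate energies:
  n = 5:  E = -13.6057 × 5² / 5² = -13.60570 eV
  n = 6:  E = -13.6057 × 5² / 6² = -9.44840 eV
  n = 7:  E = -13.6057 × 5² / 7² = -6.94168 eV  ← matches
  n = 8:  E = -13.6057 × 5² / 8² = -5.31473 eV
  n = 9:  E = -13.6057 × 5² / 9² = -4.19929 eV

Checking against the measurement of -6.9 eV (2 sig figs), only n = 7 agrees:
E_7 = -6.94168 eV, which rounds to -6.9 eV ✓

Therefore n = 7.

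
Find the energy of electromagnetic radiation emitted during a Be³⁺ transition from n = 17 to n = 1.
216.938 eV

The energy levels are E_n = -13.6057 Z² eV / n².

Energy at n = 17: E_17 = -13.6057 × 4² / 17² = -0.753257 eV
Energy at n = 1: E_1 = -13.6057 × 4² / 1² = -217.691200 eV

For emission (electron falling to lower state), the photon energy is:
E_photon = E_17 - E_1 = |-0.753257 - (-217.691200)|
E_photon = 216.938 eV

This energy is carried away by the emitted photon.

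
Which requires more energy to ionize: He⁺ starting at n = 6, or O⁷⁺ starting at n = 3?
O⁷⁺ at n = 3 (E = -96.751644 eV)

Using E_n = -13.6057 Z² / n² eV:

He⁺ (Z = 2) at n = 6:
E = -13.6057 × 2² / 6² = -13.6057 × 4 / 36 = -1.511744444 eV

O⁷⁺ (Z = 8) at n = 3:
E = -13.6057 × 8² / 3² = -13.6057 × 64 / 9 = -96.751644444 eV

Since -96.751644444 eV < -1.511744444 eV,
O⁷⁺ at n = 3 is more tightly bound (requires more energy to ionize).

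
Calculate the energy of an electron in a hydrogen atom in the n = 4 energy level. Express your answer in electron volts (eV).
-0.8504 eV

The energy levels of a hydrogen-like atom are given by:
E_n = -13.6057 eV / n²

For n = 4:
E_4 = -13.6057 eV / 4²
E_4 = -13.6057 eV / 16
E_4 = -0.8504 eV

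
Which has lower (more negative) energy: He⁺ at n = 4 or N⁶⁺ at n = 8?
N⁶⁺ at n = 8 (E = -10.42 eV)

Using E_n = -13.6057 Z² / n² eV:

He⁺ (Z = 2) at n = 4:
E = -13.6057 × 2² / 4² = -13.6057 × 4 / 16 = -3.40143 eV

N⁶⁺ (Z = 7) at n = 8:
E = -13.6057 × 7² / 8² = -13.6057 × 49 / 64 = -10.41686 eV

Since -10.41686 eV < -3.40143 eV,
N⁶⁺ at n = 8 is more tightly bound (requires more energy to ionize).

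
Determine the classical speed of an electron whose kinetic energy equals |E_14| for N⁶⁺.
1.094e+06 m/s (or 0.364868% of c)

The binding energy at n = 14 for N⁶⁺ is:
E_14 = -13.6057 × 7²/14² = -3.40142500 eV
|E_14| = 3.40142500 eV

Convert to Joules:
KE = 3.40142500 eV × (1.602177 × 10⁻¹⁹ J/eV) = 5.44968e-19 J

Using KE = ½mv²:
v = √(2·KE/m_e)
v = √(2 × 5.44968e-19 J / 9.10938 × 10⁻³¹ kg)
v = 1.094e+06 m/s

This is approximately 0.364868% the speed of light.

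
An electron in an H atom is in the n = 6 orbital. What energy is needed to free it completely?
0.3779 eV

The ionization energy is the energy needed to remove the electron completely (n → ∞).

For hydrogen, E_n = -13.6057 eV / n².

At n = 6: E_6 = -13.6057 / 6² = -0.3779361 eV
At n = ∞: E_∞ = 0 eV

Ionization energy = E_∞ - E_6 = 0 - (-0.3779361) = 0.3779361 eV
Ionization energy ≈ 0.3779 eV

This is also called the binding energy of the electron in state n = 6.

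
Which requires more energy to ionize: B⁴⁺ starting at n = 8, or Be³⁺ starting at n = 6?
Be³⁺ at n = 6 (E = -6.04698 eV)

Using E_n = -13.6057 Z² / n² eV:

B⁴⁺ (Z = 5) at n = 8:
E = -13.6057 × 5² / 8² = -13.6057 × 25 / 64 = -5.31472656 eV

Be³⁺ (Z = 4) at n = 6:
E = -13.6057 × 4² / 6² = -13.6057 × 16 / 36 = -6.04697778 eV

Since -6.04697778 eV < -5.31472656 eV,
Be³⁺ at n = 6 is more tightly bound (requires more energy to ionize).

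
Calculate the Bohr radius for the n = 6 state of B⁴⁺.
0.381008 nm (or 3.810076 Å)

The Bohr radius formula is:
r_n = n² a₀ / Z

where a₀ = 0.052917721 nm is the Bohr radius.

For B⁴⁺ (Z = 5) at n = 6:
r_6 = 6² × 0.052917721 nm / 5
r_6 = 36 × 0.052917721 nm / 5
r_6 = 1.9050380 nm / 5
r_6 = 0.381008 nm

The electron orbits at approximately 0.381008 nm from the nucleus.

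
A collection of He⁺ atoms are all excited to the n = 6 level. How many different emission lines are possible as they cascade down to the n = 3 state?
6

The electron can occupy levels n = 3, 4, ..., 6 during de-excitation — that is m = 6 - 3 + 1 = 4 distinct levels.

The number of distinct spectral lines equals the number of ways to choose 2 of these m levels (each pair gives one possible emission transition):

Number of lines = m(m-1)/2 = 4×3/2 = 6

These correspond to all possible transitions between the 4 levels:
6 → 5, 6 → 4, 6 → 3, 5 → 4, 5 → 3, 4 → 3

Each transition produces a photon with a unique energy (and thus wavelength). This count does not depend on Z.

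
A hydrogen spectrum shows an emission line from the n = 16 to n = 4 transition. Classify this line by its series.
Brackett series

The spectral series in hydrogen are named based on the final (lower) energy level:
- Lyman series: n_final = 1 (ultraviolet)
- Balmer series: n_final = 2 (visible/near-UV)
- Paschen series: n_final = 3 (infrared)
- Brackett series: n_final = 4 (infrared)
- Pfund series: n_final = 5 (far infrared)

Since this transition ends at n = 4, it belongs to the Brackett series.

For reference, this 16 → 4 line has photon energy
ΔE = 13.6057 eV × (1/4² - 1/16²) = 0.7972089844 eV,
corresponding to wavelength λ = hc/ΔE = 1239.84 eV·nm / 0.7972089844 eV = 1555.2258 nm in the infrared region.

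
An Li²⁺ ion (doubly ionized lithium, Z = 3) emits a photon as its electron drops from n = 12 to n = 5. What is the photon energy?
4.048 eV

The energy levels are E_n = -13.6057 Z² eV / n².

Energy at n = 12: E_12 = -13.6057 × 3² / 12² = -0.850356 eV
Energy at n = 5: E_5 = -13.6057 × 3² / 5² = -4.898052 eV

For emission (electron falling to lower state), the photon energy is:
E_photon = E_12 - E_5 = |-0.850356 - (-4.898052)|
E_photon = 4.048 eV

This energy is carried away by the emitted photon.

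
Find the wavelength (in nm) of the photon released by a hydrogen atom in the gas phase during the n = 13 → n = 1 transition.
91.668933 nm

First, find the transition energy using E_n = -13.6057 / n² eV:
E_13 = -13.6057 / 13² = -0.08050710 eV
E_1 = -13.6057 / 1² = -13.60570000 eV

Photon energy: |ΔE| = |E_1 - E_13| = 13.52519290 eV

Convert to wavelength using E = hc/λ with hc = 1239.84 eV·nm:
λ = hc/E = 1239.84 eV·nm / 13.52519290 eV
λ = 91.668933 nm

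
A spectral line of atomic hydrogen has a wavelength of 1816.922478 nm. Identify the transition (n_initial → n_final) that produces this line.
n = 9 → n = 4

First, find the photon energy from the wavelength (hc = 1239.84 eV·nm):
E = hc/λ = 1239.84 eV·nm / 1816.922478 nm = 0.68238464 eV

The energy levels of hydrogen satisfy E_n = -13.6057 / n² eV, so an emission n_i → n_f releases
ΔE = 13.6057 × (1/n_f² − 1/n_i²) eV.

Setting ΔE equal to the photon energy:
1/n_f² − 1/n_i² = 0.68238464 / 13.6057 = 0.050154321

Since 1/n_i² must be positive, we need 1/n_f² > 0.050154321, i.e. n_f ≤ 4. For each allowed n_f, solve n_i = (1/n_f² − 0.050154321)^(−1/2) and check whether it is a whole number:
  n_f = 1: 1/n_i² = 1.000000000 − 0.050154321 = 0.949845679 → n_i = 1.026  (not an integer) ✗
  n_f = 2: 1/n_i² = 0.250000000 − 0.050154321 = 0.199845679 → n_i = 2.237  (not an integer) ✗
  n_f = 3: 1/n_i² = 0.111111111 − 0.050154321 = 0.060956790 → n_i = 4.050  (not an integer) ✗
  n_f = 4: 1/n_i² = 0.062500000 − 0.050154321 = 0.012345679 → n_i = 9.000  → integer, n_i = 9 ✓

Only n_f = 4 gives an integer upper level, n_i = 9.

The transition is from n = 9 to n = 4 (emission).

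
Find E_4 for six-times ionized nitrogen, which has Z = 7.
-41.667456 eV

For hydrogen-like ions, the energy levels scale with Z²:
E_n = -13.6057 Z² / n² eV

For N⁶⁺ (Z = 7) at n = 4:
E_4 = -13.6057 × 7² / 4²
E_4 = -13.6057 × 49 / 16
E_4 = -666.6793 / 16
E_4 = -41.667456 eV

The energy is 49 times more negative than hydrogen at the same n due to the stronger nuclear charge.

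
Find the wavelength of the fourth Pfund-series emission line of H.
3295.19981 nm

The lines of a series are numbered from the longest wavelength (smallest ΔE) outward; the fourth line is the transition from n = n_f + 4 to n_f.
The Pfund series has all transitions ending at n_f = 5.

For H, the fourth line (δ-line) is the jump from n = 9 to n = 5:
E_9 = -13.6057 / 9² = -0.16797160494 eV
E_5 = -13.6057 / 5² = -0.54422800000 eV
ΔE = E_9 - E_5 = 0.37625639506 eV

λ = hc/E = 1239.84 eV·nm / 0.37625639506 eV
λ = 3295.19981 nm

This is the δ-line of the Pfund series in H.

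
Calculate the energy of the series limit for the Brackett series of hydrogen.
0.850356 eV

The series limit corresponds to the transition from n = ∞ to n = 4.
This is the highest energy (shortest wavelength) transition in the Brackett series.

E_∞ = 0 eV
E_4 = -13.6057 / 4² = -0.850356 eV

Energy at series limit:
ΔE = E_∞ - E_4 = 0 - (-0.850356) = 0.850356 eV

This energy equals the ionization energy from the n = 4 state of hydrogen.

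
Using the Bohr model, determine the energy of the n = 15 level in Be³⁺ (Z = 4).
-0.968 eV

For hydrogen-like ions, the energy levels scale with Z²:
E_n = -13.6057 Z² / n² eV

For Be³⁺ (Z = 4) at n = 15:
E_15 = -13.6057 × 4² / 15²
E_15 = -13.6057 × 16 / 225
E_15 = -217.6912 / 225
E_15 = -0.968 eV

The energy is 16 times more negative than hydrogen at the same n due to the stronger nuclear charge.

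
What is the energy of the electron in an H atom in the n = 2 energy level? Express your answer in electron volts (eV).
-3.401 eV

The energy levels of a hydrogen-like atom are given by:
E_n = -13.6057 eV / n²

For n = 2:
E_2 = -13.6057 eV / 2²
E_2 = -13.6057 eV / 4
E_2 = -3.401 eV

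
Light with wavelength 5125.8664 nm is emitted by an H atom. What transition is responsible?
n = 10 → n = 6

First, find the photon energy from the wavelength (hc = 1239.84 eV·nm):
E = hc/λ = 1239.84 eV·nm / 5125.8664 nm = 0.24187911 eV

The energy levels of hydrogen satisfy E_n = -13.6057 / n² eV, so an emission n_i → n_f releases
ΔE = 13.6057 × (1/n_f² − 1/n_i²) eV.

Setting ΔE equal to the photon energy:
1/n_f² − 1/n_i² = 0.24187911 / 13.6057 = 0.017777778

Since 1/n_i² must be positive, we need 1/n_f² > 0.017777778, i.e. n_f ≤ 7. For each allowed n_f, solve n_i = (1/n_f² − 0.017777778)^(−1/2) and check whether it is a whole number:
  n_f = 1: 1/n_i² = 1.000000000 − 0.017777778 = 0.982222222 → n_i = 1.009  (not an integer) ✗
  n_f = 2: 1/n_i² = 0.250000000 − 0.017777778 = 0.232222222 → n_i = 2.075  (not an integer) ✗
  n_f = 3: 1/n_i² = 0.111111111 − 0.017777778 = 0.093333333 → n_i = 3.273  (not an integer) ✗
  n_f = 4: 1/n_i² = 0.062500000 − 0.017777778 = 0.044722222 → n_i = 4.729  (not an integer) ✗
  n_f = 5: 1/n_i² = 0.040000000 − 0.017777778 = 0.022222222 → n_i = 6.708  (not an integer) ✗
  n_f = 6: 1/n_i² = 0.027777778 − 0.017777778 = 0.010000000 → n_i = 10.000  → integer, n_i = 10 ✓
  n_f = 7: 1/n_i² = 0.020408163 − 0.017777778 = 0.002630385 → n_i = 19.498  (not an integer) ✗

Only n_f = 6 gives an integer upper level, n_i = 10.

The transition is from n = 10 to n = 6 (emission).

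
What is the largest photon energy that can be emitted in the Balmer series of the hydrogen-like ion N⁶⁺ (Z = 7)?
166.6698 eV

The series limit corresponds to the transition from n = ∞ to n = 2.
This is the highest energy (shortest wavelength) transition in the Balmer series.

E_∞ = 0 eV
E_2 = -13.6057 × 7² / 2² = -166.6698 eV

Energy at series limit:
ΔE = E_∞ - E_2 = 0 - (-166.6698) = 166.6698 eV

This energy equals the ionization energy from the n = 2 state of N⁶⁺.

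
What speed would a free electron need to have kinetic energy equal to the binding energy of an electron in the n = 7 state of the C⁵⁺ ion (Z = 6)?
1.88e+06 m/s (or 0.6255% of c)

The binding energy at n = 7 for C⁵⁺ is:
E_7 = -13.6057 × 6²/7² = -9.996024 eV
|E_7| = 9.996024 eV

Convert to Joules:
KE = 9.996024 eV × (1.602177 × 10⁻¹⁹ J/eV) = 1.6015e-18 J

Using KE = ½mv²:
v = √(2·KE/m_e)
v = √(2 × 1.6015e-18 J / 9.10938 × 10⁻³¹ kg)
v = 1.88e+06 m/s

This is approximately 0.6255% the speed of light.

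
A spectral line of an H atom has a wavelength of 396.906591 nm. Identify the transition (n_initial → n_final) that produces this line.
n = 7 → n = 2

First, find the photon energy from the wavelength (hc = 1239.84 eV·nm):
E = hc/λ = 1239.84 eV·nm / 396.906591 nm = 3.1237577 eV

The energy levels of hydrogen satisfy E_n = -13.6057 / n² eV, so an emission n_i → n_f releases
ΔE = 13.6057 × (1/n_f² − 1/n_i²) eV.

Setting ΔE equal to the photon energy:
1/n_f² − 1/n_i² = 3.1237577 / 13.6057 = 0.22959184

Since 1/n_i² must be positive, we need 1/n_f² > 0.22959184, i.e. n_f ≤ 2. For each allowed n_f, solve n_i = (1/n_f² − 0.22959184)^(−1/2) and check whether it is a whole number:
  n_f = 1: 1/n_i² = 1.00000000 − 0.22959184 = 0.77040816 → n_i = 1.139  (not an integer) ✗
  n_f = 2: 1/n_i² = 0.25000000 − 0.22959184 = 0.02040816 → n_i = 7.000  → integer, n_i = 7 ✓

Only n_f = 2 gives an integer upper level, n_i = 7.

The transition is from n = 7 to n = 2 (emission).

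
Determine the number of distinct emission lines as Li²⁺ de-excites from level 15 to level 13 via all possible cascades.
3

The electron can occupy levels n = 13, 14, ..., 15 during de-excitation — that is m = 15 - 13 + 1 = 3 distinct levels.

The number of distinct spectral lines equals the number of ways to choose 2 of these m levels (each pair gives one possible emission transition):

Number of lines = m(m-1)/2 = 3×2/2 = 3

These correspond to all possible transitions between the 3 levels:
15 → 14, 15 → 13, 14 → 13

Each transition produces a photon with a unique energy (and thus wavelength). This count does not depend on Z.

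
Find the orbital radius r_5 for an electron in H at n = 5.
1.322943 nm (or 13.229430 Å)

The Bohr radius formula is:
r_n = n² a₀ / Z

where a₀ = 0.052917721 nm is the Bohr radius.

For H (Z = 1) at n = 5:
r_5 = 5² × 0.052917721 nm / 1
r_5 = 25 × 0.052917721 nm / 1
r_5 = 1.3229430 nm / 1
r_5 = 1.322943 nm

The electron orbits at approximately 1.322943 nm from the nucleus.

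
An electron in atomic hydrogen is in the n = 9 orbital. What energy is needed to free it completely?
0.168 eV

The ionization energy is the energy needed to remove the electron completely (n → ∞).

For hydrogen, E_n = -13.6057 eV / n².

At n = 9: E_9 = -13.6057 / 9² = -0.167972 eV
At n = ∞: E_∞ = 0 eV

Ionization energy = E_∞ - E_9 = 0 - (-0.167972) = 0.167972 eV
Ionization energy ≈ 0.168 eV

This is also called the binding energy of the electron in state n = 9.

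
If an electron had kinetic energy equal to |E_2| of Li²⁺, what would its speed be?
3.28e+06 m/s (or 1.09460% of c)

The binding energy at n = 2 for Li²⁺ is:
E_2 = -13.6057 × 3²/2² = -30.6128250 eV
|E_2| = 30.6128250 eV

Convert to Joules:
KE = 30.6128250 eV × (1.602177 × 10⁻¹⁹ J/eV) = 4.9047e-18 J

Using KE = ½mv²:
v = √(2·KE/m_e)
v = √(2 × 4.9047e-18 J / 9.10938 × 10⁻³¹ kg)
v = 3.28e+06 m/s

This is approximately 1.09460% the speed of light.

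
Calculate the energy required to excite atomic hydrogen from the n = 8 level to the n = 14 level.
0.1432 eV

The energy levels of a hydrogen-like atom are E_n = -13.6057 eV / n².

Energy at n = 8: E_8 = -13.6057 / 8² = -0.2125891 eV
Energy at n = 14: E_14 = -13.6057 / 14² = -0.0694168 eV

The excitation energy is the difference:
ΔE = E_14 - E_8
ΔE = -0.0694168 - (-0.2125891)
ΔE = 0.1432 eV

Since this is positive, energy must be absorbed (photon absorption).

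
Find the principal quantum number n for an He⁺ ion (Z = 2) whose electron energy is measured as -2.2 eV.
n = 5

The exact energy levels follow E_n = -13.6057 Z² / n² eV with Z = 2.

The measured value (-2.2 eV) is reported to only 2 significant figures, so we must test candidate n values and see which one matches to that precision.

Candidate energies:
  n = 3:  E = -13.6057 × 2² / 3² = -6.04698 eV
  n = 4:  E = -13.6057 × 2² / 4² = -3.40143 eV
  n = 5:  E = -13.6057 × 2² / 5² = -2.17691 eV  ← matches
  n = 6:  E = -13.6057 × 2² / 6² = -1.51174 eV
  n = 7:  E = -13.6057 × 2² / 7² = -1.11067 eV

Checking against the measurement of -2.2 eV (2 sig figs), only n = 5 agrees:
E_5 = -2.17691 eV, which rounds to -2.2 eV ✓

Therefore n = 5.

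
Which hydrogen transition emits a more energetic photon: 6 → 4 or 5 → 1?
5 → 1

Calculate the energy for each transition:

Transition 6 → 4:
ΔE₁ = |E_4 - E_6| = |-13.6057/4² - (-13.6057/6²)|
ΔE₁ = |-0.850356250 - (-0.377936111)| = 0.472420 eV

Transition 5 → 1:
ΔE₂ = |E_1 - E_5| = |-13.6057/1² - (-13.6057/5²)|
ΔE₂ = |-13.605700000 - (-0.544228000)| = 13.061472 eV

Since 13.061472 eV > 0.472420 eV, the transition 5 → 1 emits the more energetic photon.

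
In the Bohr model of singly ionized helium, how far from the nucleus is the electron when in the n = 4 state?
0.4233 nm (or 4.2334 Å)

The Bohr radius formula is:
r_n = n² a₀ / Z

where a₀ = 0.0529177 nm is the Bohr radius.

For He⁺ (Z = 2) at n = 4:
r_4 = 4² × 0.0529177 nm / 2
r_4 = 16 × 0.0529177 nm / 2
r_4 = 0.84668 nm / 2
r_4 = 0.4233 nm

The electron orbits at approximately 0.4233 nm from the nucleus.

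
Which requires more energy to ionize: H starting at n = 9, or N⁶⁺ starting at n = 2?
N⁶⁺ at n = 2 (E = -166.670 eV)

Using E_n = -13.6057 Z² / n² eV:

H (Z = 1) at n = 9:
E = -13.6057 × 1² / 9² = -13.6057 × 1 / 81 = -0.167972 eV

N⁶⁺ (Z = 7) at n = 2:
E = -13.6057 × 7² / 2² = -13.6057 × 49 / 4 = -166.669825 eV

Since -166.669825 eV < -0.167972 eV,
N⁶⁺ at n = 2 is more tightly bound (requires more energy to ionize).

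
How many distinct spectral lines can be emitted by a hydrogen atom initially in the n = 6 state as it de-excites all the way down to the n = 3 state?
6

The electron can occupy levels n = 3, 4, ..., 6 during de-excitation — that is m = 6 - 3 + 1 = 4 distinct levels.

The number of distinct spectral lines equals the number of ways to choose 2 of these m levels (each pair gives one possible emission transition):

Number of lines = m(m-1)/2 = 4×3/2 = 6

These correspond to all possible transitions between the 4 levels:
6 → 5, 6 → 4, 6 → 3, 5 → 4, 5 → 3, 4 → 3

Each transition produces a photon with a unique energy (and thus wavelength). This count does not depend on Z.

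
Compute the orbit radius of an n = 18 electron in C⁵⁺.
2.8576 nm (or 28.5756 Å)

The Bohr radius formula is:
r_n = n² a₀ / Z

where a₀ = 0.0529177 nm is the Bohr radius.

For C⁵⁺ (Z = 6) at n = 18:
r_18 = 18² × 0.0529177 nm / 6
r_18 = 324 × 0.0529177 nm / 6
r_18 = 17.14533 nm / 6
r_18 = 2.8576 nm

The electron orbits at approximately 2.8576 nm from the nucleus.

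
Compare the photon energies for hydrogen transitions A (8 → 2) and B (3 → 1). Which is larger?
3 → 1

Calculate the energy for each transition:

Transition 8 → 2:
ΔE₁ = |E_2 - E_8| = |-13.6057/2² - (-13.6057/8²)|
ΔE₁ = |-3.401425000000 - (-0.212589062500)| = 3.188835938 eV

Transition 3 → 1:
ΔE₂ = |E_1 - E_3| = |-13.6057/1² - (-13.6057/3²)|
ΔE₂ = |-13.605700000000 - (-1.511744444444)| = 12.093955556 eV

Since 12.093955556 eV > 3.188835938 eV, the transition 3 → 1 emits the more energetic photon.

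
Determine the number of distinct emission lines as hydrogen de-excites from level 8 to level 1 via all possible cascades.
28

The electron can occupy levels n = 1, 2, ..., 8 during de-excitation — that is m = 8 - 1 + 1 = 8 distinct levels.

The number of distinct spectral lines equals the number of ways to choose 2 of these m levels (each pair gives one possible emission transition):

Number of lines = m(m-1)/2 = 8×7/2 = 28

These correspond to all possible transitions between the 8 levels:
8 → 7, 8 → 6, 8 → 5, 8 → 4, 8 → 3, 8 → 2, 8 → 1, 7 → 6...

Each transition produces a photon with a unique energy (and thus wavelength). This count does not depend on Z.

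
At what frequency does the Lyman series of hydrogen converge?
3.2898e+15 Hz

The series limit corresponds to the transition from n = ∞ to n = 1.
This is the highest energy (shortest wavelength) transition in the Lyman series.

E_∞ = 0 eV
E_1 = -13.6057 / 1² = -13.6057000 eV

Energy at series limit:
ΔE = E_∞ - E_1 = 0 - (-13.6057000) = 13.6057000 eV
E = 13.6057000 eV × (1.602177 × 10⁻¹⁹ J/eV) = 2.179874e-18 J
f = E/h = 2.179874e-18 J / (6.62607 × 10⁻³⁴ J·s) = 3.2898e+15 Hz

This energy equals the ionization energy from the n = 1 state of hydrogen.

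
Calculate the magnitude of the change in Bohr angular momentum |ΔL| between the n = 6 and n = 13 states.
7.38e-34 J·s (or 7ℏ)

In the Bohr model, L_n = nℏ where ℏ = 1.0546e-34 J·s.

L_13 = 13ℏ = 1.3710e-33 J·s
L_6 = 6ℏ = 6.3276e-34 J·s

ΔL = L_13 - L_6 = (13 - 6)ℏ = 7ℏ
ΔL = 7 × 1.0546e-34 J·s = 7.38e-34 J·s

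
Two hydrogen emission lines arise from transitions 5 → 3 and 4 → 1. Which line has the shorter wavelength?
4 → 1

Calculate the energy for each transition:

Transition 5 → 3:
ΔE₁ = |E_3 - E_5| = |-13.6057/3² - (-13.6057/5²)|
ΔE₁ = |-1.51174444 - (-0.54422800)| = 0.96752 eV

Transition 4 → 1:
ΔE₂ = |E_1 - E_4| = |-13.6057/1² - (-13.6057/4²)|
ΔE₂ = |-13.60570000 - (-0.85035625)| = 12.75534 eV

Since 12.75534 eV > 0.96752 eV, the transition 4 → 1 emits the more energetic photon.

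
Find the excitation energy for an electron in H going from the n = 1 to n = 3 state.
12.0940 eV

The energy levels of a hydrogen-like atom are E_n = -13.6057 eV / n².

Energy at n = 1: E_1 = -13.6057 / 1² = -13.6057000 eV
Energy at n = 3: E_3 = -13.6057 / 3² = -1.5117444 eV

The excitation energy is the difference:
ΔE = E_3 - E_1
ΔE = -1.5117444 - (-13.6057000)
ΔE = 12.0940 eV

Since this is positive, energy must be absorbed (photon absorption).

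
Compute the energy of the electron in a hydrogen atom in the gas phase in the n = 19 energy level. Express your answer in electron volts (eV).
-0.03769 eV

The energy levels of a hydrogen-like atom are given by:
E_n = -13.6057 eV / n²

For n = 19:
E_19 = -13.6057 eV / 19²
E_19 = -13.6057 eV / 361
E_19 = -0.03769 eV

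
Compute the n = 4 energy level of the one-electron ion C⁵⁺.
-30.61283 eV

For hydrogen-like ions, the energy levels scale with Z²:
E_n = -13.6057 Z² / n² eV

For C⁵⁺ (Z = 6) at n = 4:
E_4 = -13.6057 × 6² / 4²
E_4 = -13.6057 × 36 / 16
E_4 = -489.8052 / 16
E_4 = -30.61283 eV

The energy is 36 times more negative than hydrogen at the same n due to the stronger nuclear charge.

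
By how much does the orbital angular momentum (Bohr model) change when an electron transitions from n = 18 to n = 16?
2.109e-34 J·s (or 2ℏ)

In the Bohr model, L_n = nℏ where ℏ = 1.05457e-34 J·s.

L_18 = 18ℏ = 1.89823e-33 J·s
L_16 = 16ℏ = 1.68731e-33 J·s

ΔL = L_18 - L_16 = (18 - 16)ℏ = 2ℏ
ΔL = 2 × 1.05457e-34 J·s = 2.109e-34 J·s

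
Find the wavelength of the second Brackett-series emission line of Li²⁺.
291.604842 nm

The lines of a series are numbered from the longest wavelength (smallest ΔE) outward; the second line is the transition from n = n_f + 2 to n_f.
The Brackett series has all transitions ending at n_f = 4.

For Li²⁺ (Z = 3), the second line (β-line) is the jump from n = 6 to n = 4:
E_6 = -13.6057 × 3² / 6² = -3.4014250000 eV
E_4 = -13.6057 × 3² / 4² = -7.6532062500 eV
ΔE = E_6 - E_4 = 4.2517812500 eV

λ = hc/E = 1239.84 eV·nm / 4.2517812500 eV
λ = 291.604842 nm

This is the β-line of the Brackett series in Li²⁺.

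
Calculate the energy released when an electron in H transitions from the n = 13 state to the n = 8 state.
0.132 eV

The energy levels are E_n = -13.6057 eV / n².

Energy at n = 13: E_13 = -13.6057 / 13² = -0.080507 eV
Energy at n = 8: E_8 = -13.6057 / 8² = -0.212589 eV

For emission (electron falling to lower state), the photon energy is:
E_photon = E_13 - E_8 = |-0.080507 - (-0.212589)|
E_photon = 0.132 eV

This energy is carried away by the emitted photon.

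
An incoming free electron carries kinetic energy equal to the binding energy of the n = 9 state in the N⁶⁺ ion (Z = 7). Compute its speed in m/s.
1.7015e+06 m/s (or 0.56757% of c)

The binding energy at n = 9 for N⁶⁺ is:
E_9 = -13.6057 × 7²/9² = -8.2306086 eV
|E_9| = 8.2306086 eV

Convert to Joules:
KE = 8.2306086 eV × (1.602177 × 10⁻¹⁹ J/eV) = 1.318689e-18 J

Using KE = ½mv²:
v = √(2·KE/m_e)
v = √(2 × 1.318689e-18 J / 9.10938 × 10⁻³¹ kg)
v = 1.7015e+06 m/s

This is approximately 0.56757% the speed of light.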